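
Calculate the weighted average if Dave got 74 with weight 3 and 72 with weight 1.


Weighted sum:
3 x 74 + 1 x 72 = 294
Total weight:
3 + 1 = 4
Weighted average:
294 / 4 = 73.5

73.5


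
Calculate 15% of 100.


Convert percentage to decimal:
15% = 0.15
Multiply:
100 x 0.15 = 15

15


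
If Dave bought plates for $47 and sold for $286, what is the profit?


Selling price = $286
Cost price = $47
Profit = selling price - cost price:
Profit = $286 - $47 = $239

$239


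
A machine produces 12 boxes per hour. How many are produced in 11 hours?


Production rate: 12 boxes per hour
Time: 11 hours
Total: 12 x 11 = 132 boxes

132 boxes


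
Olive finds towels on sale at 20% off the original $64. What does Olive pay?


Calculate the discount amount:
20% of $64 = $12.80
Subtract from original:
$64 - $12.80 = $51.20

$51.20


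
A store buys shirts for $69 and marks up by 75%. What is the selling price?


Calculate the markup amount:
75% of $69 = $51.75
Add to cost:
$69 + $51.75 = $120.75

$120.75


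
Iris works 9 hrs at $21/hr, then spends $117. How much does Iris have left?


Calculate earnings:
9 x $21 = $189
Subtract spending:
$189 - $117 = $72

$72


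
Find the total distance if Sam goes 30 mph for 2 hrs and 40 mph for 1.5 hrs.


Leg 1 distance:
30 x 2 = 60 miles
Leg 2 distance:
40 x 1.5 = 60 miles
Total distance:
60 + 60 = 120 miles

120 miles


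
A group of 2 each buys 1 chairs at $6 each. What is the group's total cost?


Cost per person:
1 x $6 = $6
Group total:
2 x $6 = $12

$12


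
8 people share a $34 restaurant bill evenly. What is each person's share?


Total bill: $34
Number of people: 8
Each pays: $34 / 8 = $4.25

$4.25


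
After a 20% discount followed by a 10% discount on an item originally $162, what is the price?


First discount:
20% of $162 = $32.40
Price after first discount:
$162 - $32.40 = $129.60
Second discount:
10% of $129.60 = $12.96
Final price:
$129.60 - $12.96 = $116.64

$116.64


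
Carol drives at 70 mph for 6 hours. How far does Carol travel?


Use the formula: distance = speed x time
Speed = 70 mph, Time = 6 hours
70 x 6 = 420 miles

420 miles


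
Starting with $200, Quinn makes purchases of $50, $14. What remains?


Add up expenses:
$50 + $14 = $64
Subtract from budget:
$200 - $64 = $136

$136


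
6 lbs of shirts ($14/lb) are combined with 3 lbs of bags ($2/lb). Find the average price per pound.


Cost of shirts:
6 x $14 = $84
Cost of bags:
3 x $2 = $6
Total cost: $84 + $6 = $90
Total weight: 9 lbs
Average: $90 / 9 = $10/lb

$10/lb


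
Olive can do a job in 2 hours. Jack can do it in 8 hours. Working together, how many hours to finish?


Olive's rate: 1/2 of the job per hour
Jack's rate: 1/8 of the job per hour
Combined rate: 1/2 + 1/8 = 5/8 per hour
Time = 1 / (5/8) = 8/5 = 1.6 hours

1.6 hours


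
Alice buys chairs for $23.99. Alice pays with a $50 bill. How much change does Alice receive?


Start with the amount paid:
$50
Subtract the price:
$50 - $23.99 = $26.01

$26.01


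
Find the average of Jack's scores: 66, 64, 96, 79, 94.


Add the scores:
66 + 64 + 96 + 79 + 94 = 399
Divide by the number of tests:
399 / 5 = 79.8

79.8


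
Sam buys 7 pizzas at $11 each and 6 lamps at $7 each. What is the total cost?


Cost of pizzas:
7 x $11 = $77
Cost of lamps:
6 x $7 = $42
Add both:
$77 + $42 = $119

$119


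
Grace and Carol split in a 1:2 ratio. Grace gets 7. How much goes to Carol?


Find the multiplier:
7 / 1 = 7
Apply to Carol's share:
2 x 7 = 14

14


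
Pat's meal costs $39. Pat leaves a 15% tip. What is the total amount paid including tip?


Calculate the tip:
15% of $39 = $5.85
Add tip to meal cost:
$39 + $5.85 = $44.85

$44.85


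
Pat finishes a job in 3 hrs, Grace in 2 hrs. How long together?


Pat's rate: 1/3 of the job per hour
Grace's rate: 1/2 of the job per hour
Combined rate: 1/3 + 1/2 = 5/6 per hour
Time = 1 / (5/6) = 6/5 = 1.2 hours

1.2 hours


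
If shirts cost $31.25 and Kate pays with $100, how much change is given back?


Start with the amount paid:
$100
Subtract the price:
$100 - $31.25 = $68.75

$68.75


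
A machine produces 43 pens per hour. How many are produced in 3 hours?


Production rate: 43 pens per hour
Time: 3 hours
Total: 43 x 3 = 129 pens

129 pens


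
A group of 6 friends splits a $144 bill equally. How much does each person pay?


Total bill: $144
Number of people: 6
Each pays: $144 / 6 = $24

$24


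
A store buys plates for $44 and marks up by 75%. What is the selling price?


Calculate the markup amount:
75% of $44 = $33
Add to cost:
$44 + $33 = $77

$77


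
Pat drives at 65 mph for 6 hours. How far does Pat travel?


Use the formula: distance = speed x time
Speed = 65 mph, Time = 6 hours
65 x 6 = 390 miles

390 miles


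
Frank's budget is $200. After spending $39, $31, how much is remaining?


Add up expenses:
$39 + $31 = $70
Subtract from budget:
$200 - $70 = $130

$130


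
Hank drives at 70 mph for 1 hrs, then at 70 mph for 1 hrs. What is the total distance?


Leg 1 distance:
70 x 1 = 70 miles
Leg 2 distance:
70 x 1 = 70 miles
Total distance:
70 + 70 = 140 miles

140 miles


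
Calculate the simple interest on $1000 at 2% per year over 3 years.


Use the formula I = P x R x T / 100
P x R x T = 1000 x 2 x 3 = 6000
I = 6000 / 100 = $60

$60


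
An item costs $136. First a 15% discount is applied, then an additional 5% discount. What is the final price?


First discount:
15% of $136 = $20.40
Price after first discount:
$136 - $20.40 = $115.60
Second discount:
5% of $115.60 = $5.78
Final price:
$115.60 - $5.78 = $109.82

$109.82


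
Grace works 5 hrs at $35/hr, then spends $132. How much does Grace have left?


Calculate earnings:
5 x $35 = $175
Subtract spending:
$175 - $132 = $43

$43


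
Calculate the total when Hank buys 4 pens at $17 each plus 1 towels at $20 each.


Cost of pens:
4 x $17 = $68
Cost of towels:
1 x $20 = $20
Add both:
$68 + $20 = $88

$88


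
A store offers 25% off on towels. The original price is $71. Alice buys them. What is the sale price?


Calculate the discount amount:
25% of $71 = $17.75
Subtract from original:
$71 - $17.75 = $53.25

$53.25


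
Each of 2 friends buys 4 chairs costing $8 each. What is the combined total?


Cost per person:
4 x $8 = $32
Group total:
2 x $32 = $64

$64


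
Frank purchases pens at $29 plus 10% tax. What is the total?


Calculate the tax:
10% of $29 = $2.90
Add tax to price:
$29 + $2.90 = $31.90

$31.90


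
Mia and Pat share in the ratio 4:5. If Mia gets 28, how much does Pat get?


Find the multiplier:
28 / 4 = 7
Apply to Pat's share:
5 x 7 = 35

35


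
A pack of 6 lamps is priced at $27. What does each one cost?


Total cost: $27
Number of items: 6
Unit price: $27 / 6 = $4.50

$4.50


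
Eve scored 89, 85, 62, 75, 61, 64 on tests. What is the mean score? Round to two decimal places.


Add the scores:
89 + 85 + 62 + 75 + 61 + 64 = 436
Divide by the number of tests:
436 / 6 = 72.6666... ≈ 72.67

72.67


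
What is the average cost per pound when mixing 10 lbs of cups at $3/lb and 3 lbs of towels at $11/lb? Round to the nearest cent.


Cost of cups:
10 x $3 = $30
Cost of towels:
3 x $11 = $33
Total cost: $30 + $33 = $63
Total weight: 13 lbs
Average: $63 / 13 = $4.8461... ≈ $4.85/lb

$4.85/lb


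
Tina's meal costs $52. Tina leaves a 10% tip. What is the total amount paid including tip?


Calculate the tip:
10% of $52 = $5.20
Add tip to meal cost:
$52 + $5.20 = $57.20

$57.20


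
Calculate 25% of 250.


Convert percentage to decimal:
25% = 0.25
Multiply:
250 x 0.25 = 62.5

62.5


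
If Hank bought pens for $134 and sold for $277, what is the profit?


Selling price = $277
Cost price = $134
Profit = selling price - cost price:
Profit = $277 - $134 = $143

$143


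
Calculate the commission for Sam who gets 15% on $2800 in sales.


Convert rate to decimal:
15% = 0.15
Multiply by sales:
$2800 x 0.15 = $420

$420


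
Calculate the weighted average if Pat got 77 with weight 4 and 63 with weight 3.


Weighted sum:
4 x 77 + 3 x 63 = 497
Total weight:
4 + 3 = 7
Weighted average:
497 / 7 = 71

71


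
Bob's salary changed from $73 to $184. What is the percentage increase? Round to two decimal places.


Find the absolute change:
|184 - 73| = 111
Divide by original and multiply by 100:
111 / 73 x 100 = 152.0547...% ≈ 152.05%

152.05%


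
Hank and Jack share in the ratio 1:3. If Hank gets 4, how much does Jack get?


Find the multiplier:
4 / 1 = 4
Apply to Jack's share:
3 x 4 = 12

12


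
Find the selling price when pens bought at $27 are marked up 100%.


Calculate the markup amount:
100% of $27 = $27
Add to cost:
$27 + $27 = $54

$54


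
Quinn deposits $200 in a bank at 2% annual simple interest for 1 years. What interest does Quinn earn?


Use the formula I = P x R x T / 100
P x R x T = 200 x 2 x 1 = 400
I = 400 / 100 = $4

$4


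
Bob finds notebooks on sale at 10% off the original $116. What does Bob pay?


Calculate the discount amount:
10% of $116 = $11.60
Subtract from original:
$116 - $11.60 = $104.40

$104.40


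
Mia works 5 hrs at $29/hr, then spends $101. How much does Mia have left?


Calculate earnings:
5 x $29 = $145
Subtract spending:
$145 - $101 = $44

$44


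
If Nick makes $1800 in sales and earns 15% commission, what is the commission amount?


Convert rate to decimal:
15% = 0.15
Multiply by sales:
$1800 x 0.15 = $270

$270


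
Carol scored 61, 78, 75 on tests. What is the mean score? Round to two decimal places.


Add the scores:
61 + 78 + 75 = 214
Divide by the number of tests:
214 / 3 = 71.3333... ≈ 71.33

71.33


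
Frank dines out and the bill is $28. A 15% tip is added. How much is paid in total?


Calculate the tip:
15% of $28 = $4.20
Add tip to meal cost:
$28 + $4.20 = $32.20

$32.20


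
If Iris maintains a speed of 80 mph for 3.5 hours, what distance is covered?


Use the formula: distance = speed x time
Speed = 80 mph, Time = 3.5 hours
80 x 3.5 = 280 miles

280 miles


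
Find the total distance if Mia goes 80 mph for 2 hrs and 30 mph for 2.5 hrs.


Leg 1 distance:
80 x 2 = 160 miles
Leg 2 distance:
30 x 2.5 = 75 miles
Total distance:
160 + 75 = 235 miles

235 miles


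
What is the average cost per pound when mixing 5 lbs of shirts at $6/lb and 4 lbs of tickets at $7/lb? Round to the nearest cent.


Cost of shirts:
5 x $6 = $30
Cost of tickets:
4 x $7 = $28
Total cost: $30 + $28 = $58
Total weight: 9 lbs
Average: $58 / 9 = $6.4444... ≈ $6.44/lb

$6.44/lb


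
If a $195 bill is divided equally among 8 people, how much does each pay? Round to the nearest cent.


Total bill: $195
Number of people: 8
Each pays: $195 / 8 = $24.375 ≈ $24.38

$24.38


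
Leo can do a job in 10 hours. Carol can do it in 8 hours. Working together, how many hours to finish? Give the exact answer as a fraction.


Leo's rate: 1/10 of the job per hour
Carol's rate: 1/8 of the job per hour
Combined rate: 1/10 + 1/8 = 9/40 per hour
Time = 1 / (9/40) = 40/9 hours (≈ 4.44 hours)

40/9 hours


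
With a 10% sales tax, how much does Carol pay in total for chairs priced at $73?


Calculate the tax:
10% of $73 = $7.30
Add tax to price:
$73 + $7.30 = $80.30

$80.30


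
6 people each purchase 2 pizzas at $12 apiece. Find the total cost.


Cost per person:
2 x $12 = $24
Group total:
6 x $24 = $144

$144


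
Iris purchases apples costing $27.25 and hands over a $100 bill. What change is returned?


Start with the amount paid:
$100
Subtract the price:
$100 - $27.25 = $72.75

$72.75


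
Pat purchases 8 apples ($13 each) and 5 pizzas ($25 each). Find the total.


Cost of apples:
8 x $13 = $104
Cost of pizzas:
5 x $25 = $125
Add both:
$104 + $125 = $229

$229


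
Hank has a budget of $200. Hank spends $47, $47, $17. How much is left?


Add up expenses:
$47 + $47 + $17 = $111
Subtract from budget:
$200 - $111 = $89

$89


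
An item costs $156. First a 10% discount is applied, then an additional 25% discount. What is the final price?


First discount:
10% of $156 = $15.60
Price after first discount:
$156 - $15.60 = $140.40
Second discount:
25% of $140.40 = $35.10
Final price:
$140.40 - $35.10 = $105.30

$105.30


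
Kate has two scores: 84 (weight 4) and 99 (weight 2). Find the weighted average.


Weighted sum:
4 x 84 + 2 x 99 = 534
Total weight:
4 + 2 = 6
Weighted average:
534 / 6 = 89

89


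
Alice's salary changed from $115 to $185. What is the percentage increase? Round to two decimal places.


Find the absolute change:
|185 - 115| = 70
Divide by original and multiply by 100:
70 / 115 x 100 = 60.8695...% ≈ 60.87%

60.87%


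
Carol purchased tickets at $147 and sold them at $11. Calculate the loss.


Selling price = $11
Cost price = $147
Loss = cost price - selling price:
Loss = $147 - $11 = $136

$136


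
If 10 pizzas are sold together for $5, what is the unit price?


Total cost: $5
Number of items: 10
Unit price: $5 / 10 = $0.50

$0.50


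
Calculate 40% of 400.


Convert percentage to decimal:
40% = 0.4
Multiply:
400 x 0.4 = 160

160


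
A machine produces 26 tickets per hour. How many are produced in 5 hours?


Production rate: 26 tickets per hour
Time: 5 hours
Total: 26 x 5 = 130 tickets

130 tickets


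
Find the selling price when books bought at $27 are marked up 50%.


Calculate the markup amount:
50% of $27 = $13.50
Add to cost:
$27 + $13.50 = $40.50

$40.50


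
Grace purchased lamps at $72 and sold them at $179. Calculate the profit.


Selling price = $179
Cost price = $72
Profit = selling price - cost price:
Profit = $179 - $72 = $107

$107


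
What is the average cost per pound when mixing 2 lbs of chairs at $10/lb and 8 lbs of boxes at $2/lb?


Cost of chairs:
2 x $10 = $20
Cost of boxes:
8 x $2 = $16
Total cost: $20 + $16 = $36
Total weight: 10 lbs
Average: $36 / 10 = $3.60/lb

$3.60/lb


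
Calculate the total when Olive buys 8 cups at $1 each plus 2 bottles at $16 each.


Cost of cups:
8 x $1 = $8
Cost of bottles:
2 x $16 = $32
Add both:
$8 + $32 = $40

$40


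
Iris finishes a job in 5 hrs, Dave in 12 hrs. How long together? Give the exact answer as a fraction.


Iris's rate: 1/5 of the job per hour
Dave's rate: 1/12 of the job per hour
Combined rate: 1/5 + 1/12 = 17/60 per hour
Time = 1 / (17/60) = 60/17 hours (≈ 3.53 hours)

60/17 hours


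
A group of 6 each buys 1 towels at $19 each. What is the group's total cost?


Cost per person:
1 x $19 = $19
Group total:
6 x $19 = $114

$114


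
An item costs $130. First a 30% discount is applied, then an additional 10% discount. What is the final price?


First discount:
30% of $130 = $39
Price after first discount:
$130 - $39 = $91
Second discount:
10% of $91 = $9.10
Final price:
$91 - $9.10 = $81.90

$81.90


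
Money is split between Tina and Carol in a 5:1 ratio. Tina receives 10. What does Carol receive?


Find the multiplier:
10 / 5 = 2
Apply to Carol's share:
1 x 2 = 2

2


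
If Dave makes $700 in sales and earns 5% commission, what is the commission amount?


Convert rate to decimal:
5% = 0.05
Multiply by sales:
$700 x 0.05 = $35

$35


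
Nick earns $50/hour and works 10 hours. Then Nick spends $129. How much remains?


Calculate earnings:
10 x $50 = $500
Subtract spending:
$500 - $129 = $371

$371


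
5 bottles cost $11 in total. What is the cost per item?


Total cost: $11
Number of items: 5
Unit price: $11 / 5 = $2.20

$2.20


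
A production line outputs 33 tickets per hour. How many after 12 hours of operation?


Production rate: 33 tickets per hour
Time: 12 hours
Total: 33 x 12 = 396 tickets

396 tickets


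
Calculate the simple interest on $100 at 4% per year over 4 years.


Use the formula I = P x R x T / 100
P x R x T = 100 x 4 x 4 = 1600
I = 1600 / 100 = $16

$16


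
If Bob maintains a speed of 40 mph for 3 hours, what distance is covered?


Use the formula: distance = speed x time
Speed = 40 mph, Time = 3 hours
40 x 3 = 120 miles

120 miles


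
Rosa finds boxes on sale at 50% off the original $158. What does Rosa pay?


Calculate the discount amount:
50% of $158 = $79
Subtract from original:
$158 - $79 = $79

$79


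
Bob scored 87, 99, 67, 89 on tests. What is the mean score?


Add the scores:
87 + 99 + 67 + 89 = 342
Divide by the number of tests:
342 / 4 = 85.5

85.5


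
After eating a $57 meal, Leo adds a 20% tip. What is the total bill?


Calculate the tip:
20% of $57 = $11.40
Add tip to meal cost:
$57 + $11.40 = $68.40

$68.40


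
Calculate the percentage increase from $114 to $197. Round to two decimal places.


Find the absolute change:
|197 - 114| = 83
Divide by original and multiply by 100:
83 / 114 x 100 = 72.8070...% ≈ 72.81%

72.81%


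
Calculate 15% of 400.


Convert percentage to decimal:
15% = 0.15
Multiply:
400 x 0.15 = 60

60


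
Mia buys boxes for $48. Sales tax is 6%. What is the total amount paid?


Calculate the tax:
6% of $48 = $2.88
Add tax to price:
$48 + $2.88 = $50.88

$50.88


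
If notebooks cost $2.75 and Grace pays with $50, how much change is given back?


Start with the amount paid:
$50
Subtract the price:
$50 - $2.75 = $47.25

$47.25


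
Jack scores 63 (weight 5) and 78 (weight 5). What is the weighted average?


Weighted sum:
5 x 63 + 5 x 78 = 705
Total weight:
5 + 5 = 10
Weighted average:
705 / 10 = 70.5

70.5


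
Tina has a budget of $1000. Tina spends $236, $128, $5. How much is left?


Add up expenses:
$236 + $128 + $5 = $369
Subtract from budget:
$1000 - $369 = $631

$631


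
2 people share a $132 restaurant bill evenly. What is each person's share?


Total bill: $132
Number of people: 2
Each pays: $132 / 2 = $66

$66


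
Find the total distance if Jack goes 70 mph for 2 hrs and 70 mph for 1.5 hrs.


Leg 1 distance:
70 x 2 = 140 miles
Leg 2 distance:
70 x 1.5 = 105 miles
Total distance:
140 + 105 = 245 miles

245 miles


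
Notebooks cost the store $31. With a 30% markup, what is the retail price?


Calculate the markup amount:
30% of $31 = $9.30
Add to cost:
$31 + $9.30 = $40.30

$40.30


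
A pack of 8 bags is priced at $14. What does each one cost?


Total cost: $14
Number of items: 8
Unit price: $14 / 8 = $1.75

$1.75


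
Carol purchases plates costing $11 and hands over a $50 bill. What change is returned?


Start with the amount paid:
$50
Subtract the price:
$50 - $11 = $39

$39


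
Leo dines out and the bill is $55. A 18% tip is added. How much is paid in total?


Calculate the tip:
18% of $55 = $9.90
Add tip to meal cost:
$55 + $9.90 = $64.90

$64.90


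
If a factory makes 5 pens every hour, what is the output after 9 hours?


Production rate: 5 pens per hour
Time: 9 hours
Total: 5 x 9 = 45 pens

45 pens


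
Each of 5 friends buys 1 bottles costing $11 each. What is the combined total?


Cost per person:
1 x $11 = $11
Group total:
5 x $11 = $55

$55


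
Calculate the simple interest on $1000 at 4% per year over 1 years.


Use the formula I = P x R x T / 100
P x R x T = 1000 x 4 x 1 = 4000
I = 4000 / 100 = $40

$40


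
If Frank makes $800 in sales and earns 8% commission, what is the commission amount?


Convert rate to decimal:
8% = 0.08
Multiply by sales:
$800 x 0.08 = $64

$64


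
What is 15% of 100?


Convert percentage to decimal:
15% = 0.15
Multiply:
100 x 0.15 = 15

15


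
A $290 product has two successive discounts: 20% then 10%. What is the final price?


First discount:
20% of $290 = $58
Price after first discount:
$290 - $58 = $232
Second discount:
10% of $232 = $23.20
Final price:
$232 - $23.20 = $208.80

$208.80


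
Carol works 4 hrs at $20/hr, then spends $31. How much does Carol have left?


Calculate earnings:
4 x $20 = $80
Subtract spending:
$80 - $31 = $49

$49


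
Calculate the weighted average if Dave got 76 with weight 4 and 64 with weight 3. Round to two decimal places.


Weighted sum:
4 x 76 + 3 x 64 = 496
Total weight:
4 + 3 = 7
Weighted average:
496 / 7 = 70.8571... ≈ 70.86

70.86


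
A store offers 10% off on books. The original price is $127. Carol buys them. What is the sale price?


Calculate the discount amount:
10% of $127 = $12.70
Subtract from original:
$127 - $12.70 = $114.30

$114.30


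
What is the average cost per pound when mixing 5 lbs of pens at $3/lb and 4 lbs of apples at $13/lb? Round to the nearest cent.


Cost of pens:
5 x $3 = $15
Cost of apples:
4 x $13 = $52
Total cost: $15 + $52 = $67
Total weight: 9 lbs
Average: $67 / 9 = $7.4444... ≈ $7.44/lb

$7.44/lb


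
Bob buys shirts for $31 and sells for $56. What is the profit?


Selling price = $56
Cost price = $31
Profit = selling price - cost price:
Profit = $56 - $31 = $25

$25


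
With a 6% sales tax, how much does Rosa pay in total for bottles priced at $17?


Calculate the tax:
6% of $17 = $1.02
Add tax to price:
$17 + $1.02 = $18.02

$18.02


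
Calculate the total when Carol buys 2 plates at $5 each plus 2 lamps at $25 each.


Cost of plates:
2 x $5 = $10
Cost of lamps:
2 x $25 = $50
Add both:
$10 + $50 = $60

$60


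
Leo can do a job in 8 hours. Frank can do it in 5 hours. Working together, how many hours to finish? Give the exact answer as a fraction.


Leo's rate: 1/8 of the job per hour
Frank's rate: 1/5 of the job per hour
Combined rate: 1/8 + 1/5 = 13/40 per hour
Time = 1 / (13/40) = 40/13 hours (≈ 3.08 hours)

40/13 hours


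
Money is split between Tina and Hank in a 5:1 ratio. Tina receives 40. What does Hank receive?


Find the multiplier:
40 / 5 = 8
Apply to Hank's share:
1 x 8 = 8

8


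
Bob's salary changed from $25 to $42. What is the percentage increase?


Find the absolute change:
|42 - 25| = 17
Divide by original and multiply by 100:
17 / 25 x 100 = 68%

68%


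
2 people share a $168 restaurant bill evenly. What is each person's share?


Total bill: $168
Number of people: 2
Each pays: $168 / 2 = $84

$84


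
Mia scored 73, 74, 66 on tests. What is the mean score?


Add the scores:
73 + 74 + 66 = 213
Divide by the number of tests:
213 / 3 = 71

71


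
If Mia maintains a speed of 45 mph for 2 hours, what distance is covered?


Use the formula: distance = speed x time
Speed = 45 mph, Time = 2 hours
45 x 2 = 90 miles

90 miles


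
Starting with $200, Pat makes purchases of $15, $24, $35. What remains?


Add up expenses:
$15 + $24 + $35 = $74
Subtract from budget:
$200 - $74 = $126

$126


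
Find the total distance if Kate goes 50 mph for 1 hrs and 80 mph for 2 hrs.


Leg 1 distance:
50 x 1 = 50 miles
Leg 2 distance:
80 x 2 = 160 miles
Total distance:
50 + 160 = 210 miles

210 miles


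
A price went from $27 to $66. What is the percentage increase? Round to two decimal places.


Find the absolute change:
|66 - 27| = 39
Divide by original and multiply by 100:
39 / 27 x 100 = 144.4444...% ≈ 144.44%

144.44%


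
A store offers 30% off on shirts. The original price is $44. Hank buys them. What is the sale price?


Calculate the discount amount:
30% of $44 = $13.20
Subtract from original:
$44 - $13.20 = $30.80

$30.80


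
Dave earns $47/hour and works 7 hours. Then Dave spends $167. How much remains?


Calculate earnings:
7 x $47 = $329
Subtract spending:
$329 - $167 = $162

$162


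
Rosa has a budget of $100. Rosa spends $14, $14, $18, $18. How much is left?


Add up expenses:
$14 + $14 + $18 + $18 = $64
Subtract from budget:
$100 - $64 = $36

$36


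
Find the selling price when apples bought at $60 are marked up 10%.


Calculate the markup amount:
10% of $60 = $6
Add to cost:
$60 + $6 = $66

$66


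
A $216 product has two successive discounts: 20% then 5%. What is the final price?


First discount:
20% of $216 = $43.20
Price after first discount:
$216 - $43.20 = $172.80
Second discount:
5% of $172.80 = $8.64
Final price:
$172.80 - $8.64 = $164.16

$164.16


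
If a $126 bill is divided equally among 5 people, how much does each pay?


Total bill: $126
Number of people: 5
Each pays: $126 / 5 = $25.20

$25.20


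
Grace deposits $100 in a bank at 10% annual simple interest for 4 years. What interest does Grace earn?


Use the formula I = P x R x T / 100
P x R x T = 100 x 10 x 4 = 4000
I = 4000 / 100 = $40

$40


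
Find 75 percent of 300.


Convert percentage to decimal:
75% = 0.75
Multiply:
300 x 0.75 = 225

225


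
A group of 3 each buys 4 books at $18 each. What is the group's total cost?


Cost per person:
4 x $18 = $72
Group total:
3 x $72 = $216

$216


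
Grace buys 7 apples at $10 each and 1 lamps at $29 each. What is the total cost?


Cost of apples:
7 x $10 = $70
Cost of lamps:
1 x $29 = $29
Add both:
$70 + $29 = $99

$99


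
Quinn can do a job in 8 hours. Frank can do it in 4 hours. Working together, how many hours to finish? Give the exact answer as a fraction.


Quinn's rate: 1/8 of the job per hour
Frank's rate: 1/4 of the job per hour
Combined rate: 1/8 + 1/4 = 3/8 per hour
Time = 1 / (3/8) = 8/3 hours (≈ 2.67 hours)

8/3 hours


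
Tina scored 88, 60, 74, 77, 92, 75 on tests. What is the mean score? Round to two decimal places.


Add the scores:
88 + 60 + 74 + 77 + 92 + 75 = 466
Divide by the number of tests:
466 / 6 = 77.6666... ≈ 77.67

77.67


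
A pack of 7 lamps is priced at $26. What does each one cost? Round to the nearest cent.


Total cost: $26
Number of items: 7
Unit price: $26 / 7 = $3.7142... ≈ $3.71

$3.71


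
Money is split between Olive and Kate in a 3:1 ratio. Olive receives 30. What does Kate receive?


Find the multiplier:
30 / 3 = 10
Apply to Kate's share:
1 x 10 = 10

10


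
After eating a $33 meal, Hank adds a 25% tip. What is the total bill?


Calculate the tip:
25% of $33 = $8.25
Add tip to meal cost:
$33 + $8.25 = $41.25

$41.25


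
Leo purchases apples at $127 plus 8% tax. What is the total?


Calculate the tax:
8% of $127 = $10.16
Add tax to price:
$127 + $10.16 = $137.16

$137.16


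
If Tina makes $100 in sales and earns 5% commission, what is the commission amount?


Convert rate to decimal:
5% = 0.05
Multiply by sales:
$100 x 0.05 = $5

$5


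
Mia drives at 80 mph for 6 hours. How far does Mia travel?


Use the formula: distance = speed x time
Speed = 80 mph, Time = 6 hours
80 x 6 = 480 miles

480 miles


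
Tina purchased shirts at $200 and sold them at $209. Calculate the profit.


Selling price = $209
Cost price = $200
Profit = selling price - cost price:
Profit = $209 - $200 = $9

$9


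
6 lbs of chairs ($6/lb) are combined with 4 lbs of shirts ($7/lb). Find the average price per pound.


Cost of chairs:
6 x $6 = $36
Cost of shirts:
4 x $7 = $28
Total cost: $36 + $28 = $64
Total weight: 10 lbs
Average: $64 / 10 = $6.40/lb

$6.40/lb


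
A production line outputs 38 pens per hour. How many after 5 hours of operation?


Production rate: 38 pens per hour
Time: 5 hours
Total: 38 x 5 = 190 pens

190 pens


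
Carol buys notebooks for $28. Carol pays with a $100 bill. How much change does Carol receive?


Start with the amount paid:
$100
Subtract the price:
$100 - $28 = $72

$72


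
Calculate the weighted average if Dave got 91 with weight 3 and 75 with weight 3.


Weighted sum:
3 x 91 + 3 x 75 = 498
Total weight:
3 + 3 = 6
Weighted average:
498 / 6 = 83

83


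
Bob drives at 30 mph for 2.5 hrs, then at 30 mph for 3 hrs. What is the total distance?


Leg 1 distance:
30 x 2.5 = 75 miles
Leg 2 distance:
30 x 3 = 90 miles
Total distance:
75 + 90 = 165 miles

165 miles


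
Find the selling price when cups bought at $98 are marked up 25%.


Calculate the markup amount:
25% of $98 = $24.50
Add to cost:
$98 + $24.50 = $122.50

$122.50


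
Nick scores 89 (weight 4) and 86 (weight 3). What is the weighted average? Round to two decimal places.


Weighted sum:
4 x 89 + 3 x 86 = 614
Total weight:
4 + 3 = 7
Weighted average:
614 / 7 = 87.7142... ≈ 87.71

87.71


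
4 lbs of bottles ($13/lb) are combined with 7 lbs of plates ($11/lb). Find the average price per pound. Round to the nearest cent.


Cost of bottles:
4 x $13 = $52
Cost of plates:
7 x $11 = $77
Total cost: $52 + $77 = $129
Total weight: 11 lbs
Average: $129 / 11 = $11.7272... ≈ $11.73/lb

$11.73/lb


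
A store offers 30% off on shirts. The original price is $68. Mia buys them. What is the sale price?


Calculate the discount amount:
30% of $68 = $20.40
Subtract from original:
$68 - $20.40 = $47.60

$47.60


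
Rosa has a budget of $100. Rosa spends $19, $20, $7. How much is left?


Add up expenses:
$19 + $20 + $7 = $46
Subtract from budget:
$100 - $46 = $54

$54


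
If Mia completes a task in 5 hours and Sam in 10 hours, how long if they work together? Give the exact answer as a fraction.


Mia's rate: 1/5 of the job per hour
Sam's rate: 1/10 of the job per hour
Combined rate: 1/5 + 1/10 = 3/10 per hour
Time = 1 / (3/10) = 10/3 hours (≈ 3.33 hours)

10/3 hours


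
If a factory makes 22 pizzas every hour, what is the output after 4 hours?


Production rate: 22 pizzas per hour
Time: 4 hours
Total: 22 x 4 = 88 pizzas

88 pizzas


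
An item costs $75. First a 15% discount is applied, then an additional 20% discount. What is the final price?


First discount:
15% of $75 = $11.25
Price after first discount:
$75 - $11.25 = $63.75
Second discount:
20% of $63.75 = $12.75
Final price:
$63.75 - $12.75 = $51

$51


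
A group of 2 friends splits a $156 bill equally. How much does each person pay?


Total bill: $156
Number of people: 2
Each pays: $156 / 2 = $78

$78


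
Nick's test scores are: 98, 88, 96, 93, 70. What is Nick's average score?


Add the scores:
98 + 88 + 96 + 93 + 70 = 445
Divide by the number of tests:
445 / 5 = 89

89


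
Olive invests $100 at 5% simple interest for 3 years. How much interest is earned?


Use the formula I = P x R x T / 100
P x R x T = 100 x 5 x 3 = 1500
I = 1500 / 100 = $15

$15


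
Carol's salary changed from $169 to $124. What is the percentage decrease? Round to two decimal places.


Find the absolute change:
|124 - 169| = 45
Divide by original and multiply by 100:
45 / 169 x 100 = 26.6272...% ≈ 26.63%

26.63%


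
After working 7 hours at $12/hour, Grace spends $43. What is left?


Calculate earnings:
7 x $12 = $84
Subtract spending:
$84 - $43 = $41

$41


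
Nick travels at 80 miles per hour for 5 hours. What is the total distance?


Use the formula: distance = speed x time
Speed = 80 mph, Time = 5 hours
80 x 5 = 400 miles

400 miles


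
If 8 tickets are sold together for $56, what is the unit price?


Total cost: $56
Number of items: 8
Unit price: $56 / 8 = $7

$7


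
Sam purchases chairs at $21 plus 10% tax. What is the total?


Calculate the tax:
10% of $21 = $2.10
Add tax to price:
$21 + $2.10 = $23.10

$23.10


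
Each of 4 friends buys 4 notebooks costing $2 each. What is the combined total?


Cost per person:
4 x $2 = $8
Group total:
4 x $8 = $32

$32


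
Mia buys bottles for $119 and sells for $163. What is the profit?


Selling price = $163
Cost price = $119
Profit = selling price - cost price:
Profit = $163 - $119 = $44

$44


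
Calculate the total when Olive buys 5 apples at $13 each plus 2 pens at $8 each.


Cost of apples:
5 x $13 = $65
Cost of pens:
2 x $8 = $16
Add both:
$65 + $16 = $81

$81


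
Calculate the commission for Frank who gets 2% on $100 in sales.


Convert rate to decimal:
2% = 0.02
Multiply by sales:
$100 x 0.02 = $2

$2


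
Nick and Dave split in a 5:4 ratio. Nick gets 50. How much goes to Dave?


Find the multiplier:
50 / 5 = 10
Apply to Dave's share:
4 x 10 = 40

40


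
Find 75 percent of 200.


Convert percentage to decimal:
75% = 0.75
Multiply:
200 x 0.75 = 150

150


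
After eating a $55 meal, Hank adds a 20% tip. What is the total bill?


Calculate the tip:
20% of $55 = $11
Add tip to meal cost:
$55 + $11 = $66

$66


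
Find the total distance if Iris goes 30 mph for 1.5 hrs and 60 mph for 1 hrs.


Leg 1 distance:
30 x 1.5 = 45 miles
Leg 2 distance:
60 x 1 = 60 miles
Total distance:
45 + 60 = 105 miles

105 miles


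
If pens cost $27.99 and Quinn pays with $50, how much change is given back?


Start with the amount paid:
$50
Subtract the price:
$50 - $27.99 = $22.01

$22.01


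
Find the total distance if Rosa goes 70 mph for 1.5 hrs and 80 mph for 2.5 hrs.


Leg 1 distance:
70 x 1.5 = 105 miles
Leg 2 distance:
80 x 2.5 = 200 miles
Total distance:
105 + 200 = 305 miles

305 miles


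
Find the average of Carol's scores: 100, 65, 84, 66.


Add the scores:
100 + 65 + 84 + 66 = 315
Divide by the number of tests:
315 / 4 = 78.75

78.75


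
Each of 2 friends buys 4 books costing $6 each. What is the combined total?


Cost per person:
4 x $6 = $24
Group total:
2 x $24 = $48

$48


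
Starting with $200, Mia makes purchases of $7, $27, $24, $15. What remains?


Add up expenses:
$7 + $27 + $24 + $15 = $73
Subtract from budget:
$200 - $73 = $127

$127


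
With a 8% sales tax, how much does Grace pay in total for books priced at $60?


Calculate the tax:
8% of $60 = $4.80
Add tax to price:
$60 + $4.80 = $64.80

$64.80


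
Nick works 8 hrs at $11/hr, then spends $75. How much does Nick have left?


Calculate earnings:
8 x $11 = $88
Subtract spending:
$88 - $75 = $13

$13


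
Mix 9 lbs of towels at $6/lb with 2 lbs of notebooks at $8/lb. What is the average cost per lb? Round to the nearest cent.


Cost of towels:
9 x $6 = $54
Cost of notebooks:
2 x $8 = $16
Total cost: $54 + $16 = $70
Total weight: 11 lbs
Average: $70 / 11 = $6.3636... ≈ $6.36/lb

$6.36/lb


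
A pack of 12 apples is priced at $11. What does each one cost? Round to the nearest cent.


Total cost: $11
Number of items: 12
Unit price: $11 / 12 = $0.9166... ≈ $0.92

$0.92


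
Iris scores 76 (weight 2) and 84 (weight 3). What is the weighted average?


Weighted sum:
2 x 76 + 3 x 84 = 404
Total weight:
2 + 3 = 5
Weighted average:
404 / 5 = 80.8

80.8


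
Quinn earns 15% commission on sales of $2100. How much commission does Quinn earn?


Convert rate to decimal:
15% = 0.15
Multiply by sales:
$2100 x 0.15 = $315

$315


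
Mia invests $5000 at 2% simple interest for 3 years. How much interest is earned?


Use the formula I = P x R x T / 100
P x R x T = 5000 x 2 x 3 = 30000
I = 30000 / 100 = $300

$300


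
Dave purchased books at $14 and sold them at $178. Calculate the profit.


Selling price = $178
Cost price = $14
Profit = selling price - cost price:
Profit = $178 - $14 = $164

$164


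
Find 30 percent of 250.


Convert percentage to decimal:
30% = 0.3
Multiply:
250 x 0.3 = 75

75


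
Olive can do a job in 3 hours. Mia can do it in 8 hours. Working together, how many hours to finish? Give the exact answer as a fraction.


Olive's rate: 1/3 of the job per hour
Mia's rate: 1/8 of the job per hour
Combined rate: 1/3 + 1/8 = 11/24 per hour
Time = 1 / (11/24) = 24/11 hours (≈ 2.18 hours)

24/11 hours


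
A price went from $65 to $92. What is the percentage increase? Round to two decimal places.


Find the absolute change:
|92 - 65| = 27
Divide by original and multiply by 100:
27 / 65 x 100 = 41.5384...% ≈ 41.54%

41.54%


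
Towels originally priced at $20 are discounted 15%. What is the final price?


Calculate the discount amount:
15% of $20 = $3
Subtract from original:
$20 - $3 = $17

$17


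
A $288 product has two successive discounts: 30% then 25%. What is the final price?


First discount:
30% of $288 = $86.40
Price after first discount:
$288 - $86.40 = $201.60
Second discount:
25% of $201.60 = $50.40
Final price:
$201.60 - $50.40 = $151.20

$151.20


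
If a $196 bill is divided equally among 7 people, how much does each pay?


Total bill: $196
Number of people: 7
Each pays: $196 / 7 = $28

$28


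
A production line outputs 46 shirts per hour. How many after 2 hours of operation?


Production rate: 46 shirts per hour
Time: 2 hours
Total: 46 x 2 = 92 shirts

92 shirts


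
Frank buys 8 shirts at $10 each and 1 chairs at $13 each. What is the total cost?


Cost of shirts:
8 x $10 = $80
Cost of chairs:
1 x $13 = $13
Add both:
$80 + $13 = $93

$93


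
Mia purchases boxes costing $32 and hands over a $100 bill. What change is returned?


Start with the amount paid:
$100
Subtract the price:
$100 - $32 = $68

$68


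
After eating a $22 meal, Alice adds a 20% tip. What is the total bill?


Calculate the tip:
20% of $22 = $4.40
Add tip to meal cost:
$22 + $4.40 = $26.40

$26.40


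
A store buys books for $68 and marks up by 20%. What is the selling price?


Calculate the markup amount:
20% of $68 = $13.60
Add to cost:
$68 + $13.60 = $81.60

$81.60


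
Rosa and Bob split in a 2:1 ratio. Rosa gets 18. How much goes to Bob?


Find the multiplier:
18 / 2 = 9
Apply to Bob's share:
1 x 9 = 9

9


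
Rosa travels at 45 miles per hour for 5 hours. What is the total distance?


Use the formula: distance = speed x time
Speed = 45 mph, Time = 5 hours
45 x 5 = 225 miles

225 miles


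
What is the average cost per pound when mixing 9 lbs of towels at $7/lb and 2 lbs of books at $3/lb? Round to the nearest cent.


Cost of towels:
9 x $7 = $63
Cost of books:
2 x $3 = $6
Total cost: $63 + $6 = $69
Total weight: 11 lbs
Average: $69 / 11 = $6.2727... ≈ $6.27/lb

$6.27/lb


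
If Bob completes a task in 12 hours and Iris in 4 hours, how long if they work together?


Bob's rate: 1/12 of the job per hour
Iris's rate: 1/4 of the job per hour
Combined rate: 1/12 + 1/4 = 1/3 per hour
Time = 1 / (1/3) = 3 hours

3 hours


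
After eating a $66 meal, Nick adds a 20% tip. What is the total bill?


Calculate the tip:
20% of $66 = $13.20
Add tip to meal cost:
$66 + $13.20 = $79.20

$79.20


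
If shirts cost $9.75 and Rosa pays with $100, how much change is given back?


Start with the amount paid:
$100
Subtract the price:
$100 - $9.75 = $90.25

$90.25


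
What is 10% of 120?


Convert percentage to decimal:
10% = 0.1
Multiply:
120 x 0.1 = 12

12


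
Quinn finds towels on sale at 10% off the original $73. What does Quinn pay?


Calculate the discount amount:
10% of $73 = $7.30
Subtract from original:
$73 - $7.30 = $65.70

$65.70


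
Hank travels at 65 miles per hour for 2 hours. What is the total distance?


Use the formula: distance = speed x time
Speed = 65 mph, Time = 2 hours
65 x 2 = 130 miles

130 miles


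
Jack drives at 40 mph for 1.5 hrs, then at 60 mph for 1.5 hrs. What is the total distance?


Leg 1 distance:
40 x 1.5 = 60 miles
Leg 2 distance:
60 x 1.5 = 90 miles
Total distance:
60 + 90 = 150 miles

150 miles


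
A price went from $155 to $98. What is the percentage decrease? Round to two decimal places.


Find the absolute change:
|98 - 155| = 57
Divide by original and multiply by 100:
57 / 155 x 100 = 36.7741...% ≈ 36.77%

36.77%


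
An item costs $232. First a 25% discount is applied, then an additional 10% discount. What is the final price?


First discount:
25% of $232 = $58
Price after first discount:
$232 - $58 = $174
Second discount:
10% of $174 = $17.40
Final price:
$174 - $17.40 = $156.60

$156.60


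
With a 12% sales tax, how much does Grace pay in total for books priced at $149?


Calculate the tax:
12% of $149 = $17.88
Add tax to price:
$149 + $17.88 = $166.88

$166.88
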